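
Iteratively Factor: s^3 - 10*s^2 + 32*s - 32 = (s - 2)*(s^2 - 8*s + 16) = (s - 4)*(s - 2)*(s - 4)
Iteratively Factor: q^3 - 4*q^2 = (q)*(q^2 - 4*q) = q*(q - 4)*(q)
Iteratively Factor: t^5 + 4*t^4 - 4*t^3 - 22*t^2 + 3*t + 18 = (t - 1)*(t^4 + 5*t^3 + t^2 - 21*t - 18) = (t - 1)*(t + 3)*(t^3 + 2*t^2 - 5*t - 6) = (t - 2)*(t - 1)*(t + 3)*(t^2 + 4*t + 3) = (t - 2)*(t - 1)*(t + 1)*(t + 3)*(t + 3)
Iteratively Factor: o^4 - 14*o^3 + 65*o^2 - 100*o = (o - 5)*(o^3 - 9*o^2 + 20*o) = (o - 5)*(o - 4)*(o^2 - 5*o) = (o - 5)^2*(o - 4)*(o)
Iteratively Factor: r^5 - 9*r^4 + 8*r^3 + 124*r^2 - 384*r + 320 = (r - 2)*(r^4 - 7*r^3 - 6*r^2 + 112*r - 160) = (r - 2)*(r + 4)*(r^3 - 11*r^2 + 38*r - 40) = (r - 5)*(r - 2)*(r + 4)*(r^2 - 6*r + 8) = (r - 5)*(r - 4)*(r - 2)*(r + 4)*(r - 2)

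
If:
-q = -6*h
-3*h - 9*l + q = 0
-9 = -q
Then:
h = 3/2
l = 1/2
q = 9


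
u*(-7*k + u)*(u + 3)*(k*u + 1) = -7*k^2*u^3 - 21*k^2*u^2 + k*u^4 + 3*k*u^3 - 7*k*u^2 - 21*k*u + u^3 + 3*u^2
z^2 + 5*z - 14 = (z - 2)*(z + 7)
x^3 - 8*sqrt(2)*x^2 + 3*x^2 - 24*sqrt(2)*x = x*(x + 3)*(x - 8*sqrt(2))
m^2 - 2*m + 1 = (m - 1)^2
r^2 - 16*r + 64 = (r - 8)^2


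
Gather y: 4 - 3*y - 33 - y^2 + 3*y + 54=25 - y^2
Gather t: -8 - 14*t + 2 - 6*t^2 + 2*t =-6*t^2 - 12*t - 6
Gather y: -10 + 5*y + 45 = 5*y + 35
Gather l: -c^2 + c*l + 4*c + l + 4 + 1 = -c^2 + 4*c + l*(c + 1) + 5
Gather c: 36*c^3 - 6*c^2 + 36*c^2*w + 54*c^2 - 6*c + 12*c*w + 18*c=36*c^3 + c^2*(36*w + 48) + c*(12*w + 12)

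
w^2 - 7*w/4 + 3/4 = (w - 1)*(w - 3/4)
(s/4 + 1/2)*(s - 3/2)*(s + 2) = s^3/4 + 5*s^2/8 - s/2 - 3/2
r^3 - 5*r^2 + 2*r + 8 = (r - 4)*(r - 2)*(r + 1)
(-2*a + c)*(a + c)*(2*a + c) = -4*a^3 - 4*a^2*c + a*c^2 + c^3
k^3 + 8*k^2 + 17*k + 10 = (k + 1)*(k + 2)*(k + 5)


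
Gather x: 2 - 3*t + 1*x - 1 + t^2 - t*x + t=t^2 - 2*t + x*(1 - t) + 1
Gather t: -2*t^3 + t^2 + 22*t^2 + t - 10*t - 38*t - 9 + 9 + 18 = -2*t^3 + 23*t^2 - 47*t + 18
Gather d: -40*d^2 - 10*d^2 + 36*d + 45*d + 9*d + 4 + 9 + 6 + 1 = -50*d^2 + 90*d + 20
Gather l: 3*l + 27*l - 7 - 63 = 30*l - 70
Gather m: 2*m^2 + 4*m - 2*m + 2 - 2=2*m^2 + 2*m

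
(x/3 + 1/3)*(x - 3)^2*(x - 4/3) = x^4/3 - 19*x^3/9 + 29*x^2/9 + 5*x/3 - 4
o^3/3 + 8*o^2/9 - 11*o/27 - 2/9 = (o/3 + 1)*(o - 2/3)*(o + 1/3)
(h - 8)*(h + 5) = h^2 - 3*h - 40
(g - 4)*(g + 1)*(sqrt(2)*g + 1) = sqrt(2)*g^3 - 3*sqrt(2)*g^2 + g^2 - 4*sqrt(2)*g - 3*g - 4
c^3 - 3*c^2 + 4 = (c - 2)^2*(c + 1)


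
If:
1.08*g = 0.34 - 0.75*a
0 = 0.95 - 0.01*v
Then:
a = 0.453333333333333 - 1.44*g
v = 95.00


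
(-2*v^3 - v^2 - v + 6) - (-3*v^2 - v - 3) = -2*v^3 + 2*v^2 + 9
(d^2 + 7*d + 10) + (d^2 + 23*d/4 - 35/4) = 2*d^2 + 51*d/4 + 5/4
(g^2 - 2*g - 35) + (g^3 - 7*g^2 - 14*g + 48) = g^3 - 6*g^2 - 16*g + 13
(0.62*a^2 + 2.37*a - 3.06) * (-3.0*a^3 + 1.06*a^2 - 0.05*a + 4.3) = -1.86*a^5 - 6.4528*a^4 + 11.6612*a^3 - 0.6961*a^2 + 10.344*a - 13.158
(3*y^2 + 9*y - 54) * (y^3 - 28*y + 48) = 3*y^5 + 9*y^4 - 138*y^3 - 108*y^2 + 1944*y - 2592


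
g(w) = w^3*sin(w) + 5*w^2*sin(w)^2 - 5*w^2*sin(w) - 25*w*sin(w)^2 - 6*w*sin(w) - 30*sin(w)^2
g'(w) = w^3*cos(w) + 10*w^2*sin(w)*cos(w) + 3*w^2*sin(w) - 5*w^2*cos(w) + 10*w*sin(w)^2 - 50*w*sin(w)*cos(w) - 10*w*sin(w) - 6*w*cos(w) - 25*sin(w)^2 - 60*sin(w)*cos(w) - 6*sin(w)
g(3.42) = 6.41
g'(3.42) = 9.46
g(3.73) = 5.69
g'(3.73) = -11.60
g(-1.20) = 7.87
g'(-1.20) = -47.25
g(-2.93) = 14.41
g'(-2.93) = 72.06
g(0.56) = -14.50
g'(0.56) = -53.36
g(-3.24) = -5.59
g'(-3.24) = 51.63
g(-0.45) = -4.05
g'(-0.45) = 10.14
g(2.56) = -35.70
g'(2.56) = 76.03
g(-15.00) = 3489.39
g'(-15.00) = 4196.04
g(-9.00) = 546.99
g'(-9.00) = 1280.32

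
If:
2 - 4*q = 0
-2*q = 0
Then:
No Solution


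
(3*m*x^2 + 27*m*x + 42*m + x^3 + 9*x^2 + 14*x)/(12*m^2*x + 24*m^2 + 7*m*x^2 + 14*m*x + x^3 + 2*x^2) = (x + 7)/(4*m + x)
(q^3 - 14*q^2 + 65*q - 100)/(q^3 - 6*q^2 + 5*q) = (q^2 - 9*q + 20)/(q*(q - 1))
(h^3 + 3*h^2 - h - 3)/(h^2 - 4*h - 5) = (h^2 + 2*h - 3)/(h - 5)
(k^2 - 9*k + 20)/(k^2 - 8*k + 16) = (k - 5)/(k - 4)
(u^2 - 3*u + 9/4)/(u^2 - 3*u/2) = (u - 3/2)/u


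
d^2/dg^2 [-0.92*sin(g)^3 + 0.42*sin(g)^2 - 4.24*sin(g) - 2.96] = 4.93*sin(g) - 2.07*sin(3*g) + 0.84*cos(2*g)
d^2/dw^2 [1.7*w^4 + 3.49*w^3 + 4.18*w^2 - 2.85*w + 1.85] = 20.4*w^2 + 20.94*w + 8.36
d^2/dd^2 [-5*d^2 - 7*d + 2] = -10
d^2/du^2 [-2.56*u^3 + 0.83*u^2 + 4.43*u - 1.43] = 1.66 - 15.36*u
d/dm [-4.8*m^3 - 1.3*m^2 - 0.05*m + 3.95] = -14.4*m^2 - 2.6*m - 0.05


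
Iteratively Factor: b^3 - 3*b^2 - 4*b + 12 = (b - 2)*(b^2 - b - 6) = (b - 2)*(b + 2)*(b - 3)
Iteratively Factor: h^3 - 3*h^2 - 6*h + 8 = (h + 2)*(h^2 - 5*h + 4) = (h - 1)*(h + 2)*(h - 4)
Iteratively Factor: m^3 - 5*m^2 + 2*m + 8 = (m - 4)*(m^2 - m - 2) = (m - 4)*(m + 1)*(m - 2)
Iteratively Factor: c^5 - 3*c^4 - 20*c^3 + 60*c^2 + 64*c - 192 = (c + 4)*(c^4 - 7*c^3 + 8*c^2 + 28*c - 48) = (c - 2)*(c + 4)*(c^3 - 5*c^2 - 2*c + 24) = (c - 2)*(c + 2)*(c + 4)*(c^2 - 7*c + 12) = (c - 4)*(c - 2)*(c + 2)*(c + 4)*(c - 3)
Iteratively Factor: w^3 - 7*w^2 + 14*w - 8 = (w - 1)*(w^2 - 6*w + 8) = (w - 4)*(w - 1)*(w - 2)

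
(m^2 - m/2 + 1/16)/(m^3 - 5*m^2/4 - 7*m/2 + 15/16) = (4*m - 1)/(4*m^2 - 4*m - 15)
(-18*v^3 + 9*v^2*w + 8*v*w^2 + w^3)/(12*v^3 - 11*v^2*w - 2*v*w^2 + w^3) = (-6*v - w)/(4*v - w)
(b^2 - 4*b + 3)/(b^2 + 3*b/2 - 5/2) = 2*(b - 3)/(2*b + 5)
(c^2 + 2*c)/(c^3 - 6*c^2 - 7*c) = (c + 2)/(c^2 - 6*c - 7)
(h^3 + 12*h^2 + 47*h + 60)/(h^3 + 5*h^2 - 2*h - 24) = (h + 5)/(h - 2)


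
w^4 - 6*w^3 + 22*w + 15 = (w - 5)*(w - 3)*(w + 1)^2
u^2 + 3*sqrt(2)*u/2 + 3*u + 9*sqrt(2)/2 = (u + 3)*(u + 3*sqrt(2)/2)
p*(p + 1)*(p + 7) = p^3 + 8*p^2 + 7*p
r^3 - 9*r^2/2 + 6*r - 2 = (r - 2)^2*(r - 1/2)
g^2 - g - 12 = (g - 4)*(g + 3)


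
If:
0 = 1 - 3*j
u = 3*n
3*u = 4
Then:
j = 1/3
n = 4/9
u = 4/3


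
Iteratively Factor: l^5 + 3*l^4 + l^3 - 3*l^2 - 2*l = (l + 2)*(l^4 + l^3 - l^2 - l) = (l - 1)*(l + 2)*(l^3 + 2*l^2 + l) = l*(l - 1)*(l + 2)*(l^2 + 2*l + 1) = l*(l - 1)*(l + 1)*(l + 2)*(l + 1)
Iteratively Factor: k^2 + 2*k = (k + 2)*(k)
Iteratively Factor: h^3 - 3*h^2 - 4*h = (h + 1)*(h^2 - 4*h) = (h - 4)*(h + 1)*(h)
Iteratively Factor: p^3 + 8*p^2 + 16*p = (p)*(p^2 + 8*p + 16) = p*(p + 4)*(p + 4)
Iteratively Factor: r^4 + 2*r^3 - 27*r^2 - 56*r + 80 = (r - 5)*(r^3 + 7*r^2 + 8*r - 16) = (r - 5)*(r + 4)*(r^2 + 3*r - 4) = (r - 5)*(r - 1)*(r + 4)*(r + 4)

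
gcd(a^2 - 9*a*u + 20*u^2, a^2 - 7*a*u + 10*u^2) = -a + 5*u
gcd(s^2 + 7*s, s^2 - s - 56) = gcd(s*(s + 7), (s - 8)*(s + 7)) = s + 7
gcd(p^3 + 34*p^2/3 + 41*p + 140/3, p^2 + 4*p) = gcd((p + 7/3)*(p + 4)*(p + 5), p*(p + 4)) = p + 4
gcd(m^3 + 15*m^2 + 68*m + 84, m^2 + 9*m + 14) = m^2 + 9*m + 14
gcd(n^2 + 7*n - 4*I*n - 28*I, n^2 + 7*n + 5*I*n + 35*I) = n + 7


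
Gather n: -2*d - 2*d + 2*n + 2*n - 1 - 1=-4*d + 4*n - 2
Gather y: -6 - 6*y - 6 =-6*y - 12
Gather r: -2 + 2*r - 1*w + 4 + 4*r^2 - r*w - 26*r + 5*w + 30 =4*r^2 + r*(-w - 24) + 4*w + 32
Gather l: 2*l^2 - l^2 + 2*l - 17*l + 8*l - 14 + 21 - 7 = l^2 - 7*l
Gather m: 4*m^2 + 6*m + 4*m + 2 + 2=4*m^2 + 10*m + 4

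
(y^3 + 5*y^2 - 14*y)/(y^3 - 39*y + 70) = y/(y - 5)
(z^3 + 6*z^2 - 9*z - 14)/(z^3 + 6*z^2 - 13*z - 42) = (z^2 - z - 2)/(z^2 - z - 6)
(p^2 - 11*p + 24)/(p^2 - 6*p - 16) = (p - 3)/(p + 2)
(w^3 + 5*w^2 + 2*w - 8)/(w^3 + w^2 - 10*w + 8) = (w + 2)/(w - 2)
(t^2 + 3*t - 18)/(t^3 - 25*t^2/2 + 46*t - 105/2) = 2*(t + 6)/(2*t^2 - 19*t + 35)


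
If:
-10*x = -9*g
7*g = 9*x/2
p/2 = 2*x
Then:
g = 0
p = 0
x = 0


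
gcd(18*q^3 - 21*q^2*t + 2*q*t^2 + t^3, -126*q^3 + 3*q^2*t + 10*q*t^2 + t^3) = 18*q^2 - 3*q*t - t^2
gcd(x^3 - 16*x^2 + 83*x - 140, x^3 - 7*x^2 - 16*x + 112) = x^2 - 11*x + 28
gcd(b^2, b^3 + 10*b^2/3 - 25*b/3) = b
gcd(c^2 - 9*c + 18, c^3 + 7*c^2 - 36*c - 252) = c - 6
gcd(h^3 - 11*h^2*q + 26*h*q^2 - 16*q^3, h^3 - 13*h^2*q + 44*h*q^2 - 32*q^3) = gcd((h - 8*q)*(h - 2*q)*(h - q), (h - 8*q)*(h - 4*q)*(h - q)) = h^2 - 9*h*q + 8*q^2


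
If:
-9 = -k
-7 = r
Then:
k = 9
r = -7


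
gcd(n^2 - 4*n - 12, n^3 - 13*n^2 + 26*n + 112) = n + 2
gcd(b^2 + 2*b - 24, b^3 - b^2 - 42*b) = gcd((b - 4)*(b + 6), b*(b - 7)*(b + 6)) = b + 6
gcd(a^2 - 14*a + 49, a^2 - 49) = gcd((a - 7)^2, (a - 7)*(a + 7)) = a - 7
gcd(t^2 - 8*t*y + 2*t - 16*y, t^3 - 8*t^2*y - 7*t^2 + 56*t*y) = -t + 8*y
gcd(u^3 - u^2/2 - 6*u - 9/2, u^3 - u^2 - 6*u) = u - 3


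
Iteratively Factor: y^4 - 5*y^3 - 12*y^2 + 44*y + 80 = (y + 2)*(y^3 - 7*y^2 + 2*y + 40) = (y - 5)*(y + 2)*(y^2 - 2*y - 8) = (y - 5)*(y - 4)*(y + 2)*(y + 2)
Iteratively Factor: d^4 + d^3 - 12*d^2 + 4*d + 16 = (d - 2)*(d^3 + 3*d^2 - 6*d - 8) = (d - 2)^2*(d^2 + 5*d + 4) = (d - 2)^2*(d + 4)*(d + 1)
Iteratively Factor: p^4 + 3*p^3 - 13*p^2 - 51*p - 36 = (p - 4)*(p^3 + 7*p^2 + 15*p + 9) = (p - 4)*(p + 3)*(p^2 + 4*p + 3) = (p - 4)*(p + 1)*(p + 3)*(p + 3)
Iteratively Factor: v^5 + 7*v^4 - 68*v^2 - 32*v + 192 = (v + 4)*(v^4 + 3*v^3 - 12*v^2 - 20*v + 48) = (v + 3)*(v + 4)*(v^3 - 12*v + 16) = (v + 3)*(v + 4)^2*(v^2 - 4*v + 4) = (v - 2)*(v + 3)*(v + 4)^2*(v - 2)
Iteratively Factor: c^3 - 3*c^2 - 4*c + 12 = (c - 2)*(c^2 - c - 6) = (c - 3)*(c - 2)*(c + 2)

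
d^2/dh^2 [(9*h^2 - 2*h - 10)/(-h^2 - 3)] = 2*(2*h^3 + 111*h^2 - 18*h - 111)/(h^6 + 9*h^4 + 27*h^2 + 27)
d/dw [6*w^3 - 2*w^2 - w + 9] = 18*w^2 - 4*w - 1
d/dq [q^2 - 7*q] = 2*q - 7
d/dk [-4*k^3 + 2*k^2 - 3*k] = -12*k^2 + 4*k - 3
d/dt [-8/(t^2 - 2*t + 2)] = 16*(t - 1)/(t^2 - 2*t + 2)^2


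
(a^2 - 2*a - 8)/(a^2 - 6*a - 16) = (a - 4)/(a - 8)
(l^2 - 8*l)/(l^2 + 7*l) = (l - 8)/(l + 7)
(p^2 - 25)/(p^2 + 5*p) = (p - 5)/p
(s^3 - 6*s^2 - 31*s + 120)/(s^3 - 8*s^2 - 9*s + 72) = (s + 5)/(s + 3)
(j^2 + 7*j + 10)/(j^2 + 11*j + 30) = (j + 2)/(j + 6)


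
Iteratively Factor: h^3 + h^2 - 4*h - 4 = (h + 2)*(h^2 - h - 2) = (h + 1)*(h + 2)*(h - 2)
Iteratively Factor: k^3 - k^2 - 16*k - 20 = (k - 5)*(k^2 + 4*k + 4) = (k - 5)*(k + 2)*(k + 2)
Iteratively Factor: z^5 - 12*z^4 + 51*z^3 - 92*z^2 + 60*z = (z - 3)*(z^4 - 9*z^3 + 24*z^2 - 20*z) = z*(z - 3)*(z^3 - 9*z^2 + 24*z - 20) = z*(z - 5)*(z - 3)*(z^2 - 4*z + 4) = z*(z - 5)*(z - 3)*(z - 2)*(z - 2)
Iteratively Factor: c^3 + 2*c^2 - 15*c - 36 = (c - 4)*(c^2 + 6*c + 9) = (c - 4)*(c + 3)*(c + 3)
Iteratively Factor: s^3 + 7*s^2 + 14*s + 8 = (s + 2)*(s^2 + 5*s + 4) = (s + 2)*(s + 4)*(s + 1)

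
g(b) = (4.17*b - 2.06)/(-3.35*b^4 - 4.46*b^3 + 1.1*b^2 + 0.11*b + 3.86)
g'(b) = (4.17*b - 2.06)*(13.4*b^3 + 13.38*b^2 - 2.2*b - 0.11)/(-3.35*b^4 - 4.46*b^3 + 1.1*b^2 + 0.11*b + 3.86)^2 + 4.17/(-3.35*b^4 - 4.46*b^3 + 1.1*b^2 + 0.11*b + 3.86) = (41.9085*b^4 + 9.59239999999999*b^3 - 32.1498*b^2 + 4.532*b + 16.3228)/(11.2225*b^8 + 29.882*b^7 + 12.5216*b^6 - 10.549*b^5 - 25.6332*b^4 - 34.1892*b^3 + 8.5041*b^2 + 0.8492*b + 14.8996)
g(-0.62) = -0.97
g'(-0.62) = 0.22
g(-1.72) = -30.79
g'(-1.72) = 2573.09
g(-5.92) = 0.01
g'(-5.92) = 0.00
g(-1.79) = 5.86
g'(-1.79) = 106.23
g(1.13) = -0.41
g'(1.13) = 1.48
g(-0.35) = -0.86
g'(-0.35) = 0.66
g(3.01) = -0.03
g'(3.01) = 0.02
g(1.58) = -0.14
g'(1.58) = 0.24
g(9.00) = -0.00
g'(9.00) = 0.00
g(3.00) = -0.03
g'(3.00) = 0.02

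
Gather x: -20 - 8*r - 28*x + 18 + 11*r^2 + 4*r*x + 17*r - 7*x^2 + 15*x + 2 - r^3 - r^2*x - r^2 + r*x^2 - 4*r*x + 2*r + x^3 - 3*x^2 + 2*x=-r^3 + 10*r^2 + 11*r + x^3 + x^2*(r - 10) + x*(-r^2 - 11)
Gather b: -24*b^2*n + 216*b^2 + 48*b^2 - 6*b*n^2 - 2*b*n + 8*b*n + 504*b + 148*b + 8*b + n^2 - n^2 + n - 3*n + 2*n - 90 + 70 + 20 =b^2*(264 - 24*n) + b*(-6*n^2 + 6*n + 660)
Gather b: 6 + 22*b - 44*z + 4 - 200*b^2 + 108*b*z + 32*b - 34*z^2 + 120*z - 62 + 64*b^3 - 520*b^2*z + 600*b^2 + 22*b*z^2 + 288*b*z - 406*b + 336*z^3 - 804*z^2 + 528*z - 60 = 64*b^3 + b^2*(400 - 520*z) + b*(22*z^2 + 396*z - 352) + 336*z^3 - 838*z^2 + 604*z - 112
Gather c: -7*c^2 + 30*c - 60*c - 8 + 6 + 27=-7*c^2 - 30*c + 25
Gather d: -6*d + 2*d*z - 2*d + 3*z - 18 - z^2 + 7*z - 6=d*(2*z - 8) - z^2 + 10*z - 24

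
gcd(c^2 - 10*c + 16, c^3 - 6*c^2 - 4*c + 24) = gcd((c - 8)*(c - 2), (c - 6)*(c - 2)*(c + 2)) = c - 2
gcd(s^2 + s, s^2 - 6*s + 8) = 1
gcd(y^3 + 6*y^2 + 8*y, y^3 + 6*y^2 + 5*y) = y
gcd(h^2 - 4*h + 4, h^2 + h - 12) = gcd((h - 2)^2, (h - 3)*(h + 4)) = 1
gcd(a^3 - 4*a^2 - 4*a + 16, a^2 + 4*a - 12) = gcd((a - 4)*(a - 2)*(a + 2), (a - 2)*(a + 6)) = a - 2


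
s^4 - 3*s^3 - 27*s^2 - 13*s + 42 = (s - 7)*(s - 1)*(s + 2)*(s + 3)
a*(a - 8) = a^2 - 8*a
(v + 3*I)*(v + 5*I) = v^2 + 8*I*v - 15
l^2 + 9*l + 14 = (l + 2)*(l + 7)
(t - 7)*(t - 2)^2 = t^3 - 11*t^2 + 32*t - 28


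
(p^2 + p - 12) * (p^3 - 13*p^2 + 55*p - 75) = p^5 - 12*p^4 + 30*p^3 + 136*p^2 - 735*p + 900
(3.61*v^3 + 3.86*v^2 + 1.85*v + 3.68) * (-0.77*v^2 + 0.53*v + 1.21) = -2.7797*v^5 - 1.0589*v^4 + 4.9894*v^3 + 2.8175*v^2 + 4.1889*v + 4.4528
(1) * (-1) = -1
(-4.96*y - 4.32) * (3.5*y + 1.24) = -17.36*y^2 - 21.2704*y - 5.3568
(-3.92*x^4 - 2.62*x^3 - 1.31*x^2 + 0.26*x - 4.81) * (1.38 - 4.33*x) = 16.9736*x^5 + 5.935*x^4 + 2.0567*x^3 - 2.9336*x^2 + 21.1861*x - 6.6378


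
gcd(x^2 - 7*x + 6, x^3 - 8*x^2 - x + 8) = x - 1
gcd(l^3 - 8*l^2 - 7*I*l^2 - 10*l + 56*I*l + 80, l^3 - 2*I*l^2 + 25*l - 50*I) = l^2 - 7*I*l - 10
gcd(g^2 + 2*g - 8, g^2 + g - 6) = g - 2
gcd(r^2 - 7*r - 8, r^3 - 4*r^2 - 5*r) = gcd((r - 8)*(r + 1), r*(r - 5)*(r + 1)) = r + 1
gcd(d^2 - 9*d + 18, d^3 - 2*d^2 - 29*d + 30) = d - 6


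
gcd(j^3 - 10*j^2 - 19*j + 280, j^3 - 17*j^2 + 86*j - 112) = j^2 - 15*j + 56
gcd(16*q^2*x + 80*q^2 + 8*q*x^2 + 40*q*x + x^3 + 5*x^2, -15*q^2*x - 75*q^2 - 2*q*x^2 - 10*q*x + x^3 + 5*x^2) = x + 5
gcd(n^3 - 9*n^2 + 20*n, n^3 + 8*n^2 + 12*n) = n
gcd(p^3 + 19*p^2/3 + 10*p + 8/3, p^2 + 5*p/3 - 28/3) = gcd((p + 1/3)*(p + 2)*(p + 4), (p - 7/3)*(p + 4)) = p + 4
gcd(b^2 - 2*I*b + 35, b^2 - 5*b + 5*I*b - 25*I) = b + 5*I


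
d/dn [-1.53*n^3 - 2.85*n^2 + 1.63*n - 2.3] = -4.59*n^2 - 5.7*n + 1.63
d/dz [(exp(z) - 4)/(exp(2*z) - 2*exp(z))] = (-exp(2*z) + 8*exp(z) - 8)*exp(-z)/(exp(2*z) - 4*exp(z) + 4)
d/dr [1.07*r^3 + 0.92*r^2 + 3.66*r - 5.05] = 3.21*r^2 + 1.84*r + 3.66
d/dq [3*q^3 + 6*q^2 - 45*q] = 9*q^2 + 12*q - 45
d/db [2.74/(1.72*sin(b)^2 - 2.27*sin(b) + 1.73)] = (6.2198 - 9.4256*sin(b))*cos(b)/(1.72*sin(b)^2 - 2.27*sin(b) + 1.73)^2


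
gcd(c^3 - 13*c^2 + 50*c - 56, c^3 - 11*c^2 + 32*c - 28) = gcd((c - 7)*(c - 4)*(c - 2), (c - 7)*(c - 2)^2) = c^2 - 9*c + 14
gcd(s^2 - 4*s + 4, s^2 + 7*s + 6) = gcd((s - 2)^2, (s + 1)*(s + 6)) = 1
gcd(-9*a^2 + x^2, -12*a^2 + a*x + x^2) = -3*a + x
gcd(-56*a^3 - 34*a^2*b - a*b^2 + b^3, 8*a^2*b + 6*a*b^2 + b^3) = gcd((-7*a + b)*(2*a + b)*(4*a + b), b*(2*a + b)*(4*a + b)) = 8*a^2 + 6*a*b + b^2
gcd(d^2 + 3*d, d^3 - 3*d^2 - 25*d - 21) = d + 3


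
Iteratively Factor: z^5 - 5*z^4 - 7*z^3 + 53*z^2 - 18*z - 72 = (z - 4)*(z^4 - z^3 - 11*z^2 + 9*z + 18) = (z - 4)*(z - 3)*(z^3 + 2*z^2 - 5*z - 6) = (z - 4)*(z - 3)*(z - 2)*(z^2 + 4*z + 3) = (z - 4)*(z - 3)*(z - 2)*(z + 1)*(z + 3)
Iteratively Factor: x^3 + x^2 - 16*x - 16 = (x - 4)*(x^2 + 5*x + 4) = (x - 4)*(x + 1)*(x + 4)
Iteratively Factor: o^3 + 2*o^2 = (o)*(o^2 + 2*o) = o*(o + 2)*(o)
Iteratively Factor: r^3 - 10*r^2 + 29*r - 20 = (r - 4)*(r^2 - 6*r + 5) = (r - 5)*(r - 4)*(r - 1)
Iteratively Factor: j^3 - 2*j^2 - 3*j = (j - 3)*(j^2 + j) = (j - 3)*(j + 1)*(j)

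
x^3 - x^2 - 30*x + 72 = (x - 4)*(x - 3)*(x + 6)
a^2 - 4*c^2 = (a - 2*c)*(a + 2*c)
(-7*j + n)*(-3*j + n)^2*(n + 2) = -63*j^3*n - 126*j^3 + 51*j^2*n^2 + 102*j^2*n - 13*j*n^3 - 26*j*n^2 + n^4 + 2*n^3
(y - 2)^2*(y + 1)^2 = y^4 - 2*y^3 - 3*y^2 + 4*y + 4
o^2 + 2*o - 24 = (o - 4)*(o + 6)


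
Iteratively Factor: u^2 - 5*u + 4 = (u - 1)*(u - 4)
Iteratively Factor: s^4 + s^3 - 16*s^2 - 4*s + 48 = (s + 2)*(s^3 - s^2 - 14*s + 24) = (s + 2)*(s + 4)*(s^2 - 5*s + 6) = (s - 2)*(s + 2)*(s + 4)*(s - 3)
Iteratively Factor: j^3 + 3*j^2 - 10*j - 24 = (j - 3)*(j^2 + 6*j + 8) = (j - 3)*(j + 4)*(j + 2)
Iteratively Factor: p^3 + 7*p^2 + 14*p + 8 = (p + 4)*(p^2 + 3*p + 2) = (p + 1)*(p + 4)*(p + 2)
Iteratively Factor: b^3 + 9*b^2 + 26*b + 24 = (b + 4)*(b^2 + 5*b + 6) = (b + 3)*(b + 4)*(b + 2)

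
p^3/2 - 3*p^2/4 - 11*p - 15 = (p/2 + 1)*(p - 6)*(p + 5/2)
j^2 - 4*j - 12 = (j - 6)*(j + 2)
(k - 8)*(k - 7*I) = k^2 - 8*k - 7*I*k + 56*I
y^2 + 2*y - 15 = (y - 3)*(y + 5)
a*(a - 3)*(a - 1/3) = a^3 - 10*a^2/3 + a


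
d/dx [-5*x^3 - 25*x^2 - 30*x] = -15*x^2 - 50*x - 30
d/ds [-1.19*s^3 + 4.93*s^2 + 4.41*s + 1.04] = -3.57*s^2 + 9.86*s + 4.41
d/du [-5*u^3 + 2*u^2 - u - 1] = -15*u^2 + 4*u - 1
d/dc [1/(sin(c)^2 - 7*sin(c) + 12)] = (7 - 2*sin(c))*cos(c)/(sin(c)^2 - 7*sin(c) + 12)^2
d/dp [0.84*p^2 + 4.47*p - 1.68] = 1.68*p + 4.47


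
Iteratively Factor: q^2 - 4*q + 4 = (q - 2)*(q - 2)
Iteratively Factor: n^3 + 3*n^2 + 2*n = (n + 2)*(n^2 + n) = n*(n + 2)*(n + 1)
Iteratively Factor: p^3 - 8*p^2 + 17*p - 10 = (p - 1)*(p^2 - 7*p + 10) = (p - 2)*(p - 1)*(p - 5)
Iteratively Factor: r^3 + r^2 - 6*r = (r)*(r^2 + r - 6) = r*(r - 2)*(r + 3)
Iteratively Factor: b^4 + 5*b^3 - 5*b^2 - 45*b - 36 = (b + 4)*(b^3 + b^2 - 9*b - 9) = (b - 3)*(b + 4)*(b^2 + 4*b + 3) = (b - 3)*(b + 3)*(b + 4)*(b + 1)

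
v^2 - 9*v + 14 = (v - 7)*(v - 2)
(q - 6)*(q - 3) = q^2 - 9*q + 18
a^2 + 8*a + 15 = (a + 3)*(a + 5)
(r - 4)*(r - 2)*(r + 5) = r^3 - r^2 - 22*r + 40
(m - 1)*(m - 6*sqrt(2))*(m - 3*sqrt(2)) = m^3 - 9*sqrt(2)*m^2 - m^2 + 9*sqrt(2)*m + 36*m - 36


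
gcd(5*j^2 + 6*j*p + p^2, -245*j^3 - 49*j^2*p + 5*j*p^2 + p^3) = 5*j + p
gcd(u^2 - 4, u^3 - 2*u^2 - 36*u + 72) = u - 2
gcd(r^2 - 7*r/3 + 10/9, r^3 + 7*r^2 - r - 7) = 1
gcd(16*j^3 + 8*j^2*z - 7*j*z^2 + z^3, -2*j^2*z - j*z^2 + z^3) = j + z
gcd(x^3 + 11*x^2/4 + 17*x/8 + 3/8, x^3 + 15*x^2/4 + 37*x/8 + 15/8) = x^2 + 5*x/2 + 3/2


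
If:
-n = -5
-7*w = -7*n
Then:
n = 5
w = 5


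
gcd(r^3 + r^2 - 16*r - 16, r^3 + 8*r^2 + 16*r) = r + 4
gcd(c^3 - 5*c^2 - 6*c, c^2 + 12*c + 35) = 1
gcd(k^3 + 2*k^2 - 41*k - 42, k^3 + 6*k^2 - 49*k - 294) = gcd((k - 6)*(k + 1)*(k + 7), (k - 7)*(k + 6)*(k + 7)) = k + 7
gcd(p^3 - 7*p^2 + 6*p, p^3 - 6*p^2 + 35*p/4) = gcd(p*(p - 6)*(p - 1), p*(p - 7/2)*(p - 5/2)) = p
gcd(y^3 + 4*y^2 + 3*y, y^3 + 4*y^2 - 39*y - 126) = y + 3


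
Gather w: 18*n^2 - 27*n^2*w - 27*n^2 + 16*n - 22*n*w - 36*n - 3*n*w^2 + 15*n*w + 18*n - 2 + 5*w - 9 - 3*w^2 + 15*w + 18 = -9*n^2 - 2*n + w^2*(-3*n - 3) + w*(-27*n^2 - 7*n + 20) + 7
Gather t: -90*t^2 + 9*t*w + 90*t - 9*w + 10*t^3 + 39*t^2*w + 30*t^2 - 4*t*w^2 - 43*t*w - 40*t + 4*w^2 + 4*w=10*t^3 + t^2*(39*w - 60) + t*(-4*w^2 - 34*w + 50) + 4*w^2 - 5*w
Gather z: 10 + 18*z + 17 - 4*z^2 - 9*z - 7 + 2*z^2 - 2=-2*z^2 + 9*z + 18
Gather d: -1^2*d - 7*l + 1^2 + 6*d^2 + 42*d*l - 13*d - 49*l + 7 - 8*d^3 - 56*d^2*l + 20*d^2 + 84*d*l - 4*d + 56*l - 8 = -8*d^3 + d^2*(26 - 56*l) + d*(126*l - 18)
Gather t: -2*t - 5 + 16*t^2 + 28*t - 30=16*t^2 + 26*t - 35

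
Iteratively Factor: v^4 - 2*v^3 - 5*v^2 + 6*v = (v - 3)*(v^3 + v^2 - 2*v) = (v - 3)*(v + 2)*(v^2 - v) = v*(v - 3)*(v + 2)*(v - 1)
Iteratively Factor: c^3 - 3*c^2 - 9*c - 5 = (c - 5)*(c^2 + 2*c + 1) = (c - 5)*(c + 1)*(c + 1)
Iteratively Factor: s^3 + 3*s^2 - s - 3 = (s - 1)*(s^2 + 4*s + 3) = (s - 1)*(s + 1)*(s + 3)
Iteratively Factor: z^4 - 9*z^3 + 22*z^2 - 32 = (z - 2)*(z^3 - 7*z^2 + 8*z + 16) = (z - 4)*(z - 2)*(z^2 - 3*z - 4) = (z - 4)^2*(z - 2)*(z + 1)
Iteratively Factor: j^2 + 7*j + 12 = (j + 4)*(j + 3)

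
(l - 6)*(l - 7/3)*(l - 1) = l^3 - 28*l^2/3 + 67*l/3 - 14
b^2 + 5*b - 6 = (b - 1)*(b + 6)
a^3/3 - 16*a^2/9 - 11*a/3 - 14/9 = (a/3 + 1/3)*(a - 7)*(a + 2/3)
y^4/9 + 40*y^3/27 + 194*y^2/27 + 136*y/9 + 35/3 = (y/3 + 1)^2*(y + 7/3)*(y + 5)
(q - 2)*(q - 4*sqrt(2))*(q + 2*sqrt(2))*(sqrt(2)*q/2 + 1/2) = sqrt(2)*q^4/2 - 3*q^3/2 - sqrt(2)*q^3 - 9*sqrt(2)*q^2 + 3*q^2 - 8*q + 18*sqrt(2)*q + 16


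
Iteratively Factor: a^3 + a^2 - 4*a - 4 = (a - 2)*(a^2 + 3*a + 2) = (a - 2)*(a + 1)*(a + 2)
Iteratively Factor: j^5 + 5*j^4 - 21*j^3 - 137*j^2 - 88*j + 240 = (j + 3)*(j^4 + 2*j^3 - 27*j^2 - 56*j + 80) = (j - 5)*(j + 3)*(j^3 + 7*j^2 + 8*j - 16) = (j - 5)*(j + 3)*(j + 4)*(j^2 + 3*j - 4) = (j - 5)*(j + 3)*(j + 4)^2*(j - 1)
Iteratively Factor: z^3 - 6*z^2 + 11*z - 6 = (z - 1)*(z^2 - 5*z + 6) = (z - 2)*(z - 1)*(z - 3)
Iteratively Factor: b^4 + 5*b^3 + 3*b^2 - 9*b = (b)*(b^3 + 5*b^2 + 3*b - 9) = b*(b + 3)*(b^2 + 2*b - 3) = b*(b - 1)*(b + 3)*(b + 3)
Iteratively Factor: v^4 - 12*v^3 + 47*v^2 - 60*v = (v - 3)*(v^3 - 9*v^2 + 20*v) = (v - 4)*(v - 3)*(v^2 - 5*v) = v*(v - 4)*(v - 3)*(v - 5)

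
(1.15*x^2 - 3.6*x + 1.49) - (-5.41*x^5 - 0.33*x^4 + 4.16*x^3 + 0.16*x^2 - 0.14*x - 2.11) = 5.41*x^5 + 0.33*x^4 - 4.16*x^3 + 0.99*x^2 - 3.46*x + 3.6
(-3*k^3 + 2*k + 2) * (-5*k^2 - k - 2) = 15*k^5 + 3*k^4 - 4*k^3 - 12*k^2 - 6*k - 4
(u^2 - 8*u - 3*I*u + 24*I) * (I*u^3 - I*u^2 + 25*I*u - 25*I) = I*u^5 + 3*u^4 - 9*I*u^4 - 27*u^3 + 33*I*u^3 + 99*u^2 - 225*I*u^2 - 675*u + 200*I*u + 600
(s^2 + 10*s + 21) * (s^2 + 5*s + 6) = s^4 + 15*s^3 + 77*s^2 + 165*s + 126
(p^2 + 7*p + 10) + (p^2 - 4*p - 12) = 2*p^2 + 3*p - 2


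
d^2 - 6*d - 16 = (d - 8)*(d + 2)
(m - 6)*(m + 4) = m^2 - 2*m - 24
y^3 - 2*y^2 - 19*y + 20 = (y - 5)*(y - 1)*(y + 4)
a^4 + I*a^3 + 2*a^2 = a^2*(a - I)*(a + 2*I)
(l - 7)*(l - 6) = l^2 - 13*l + 42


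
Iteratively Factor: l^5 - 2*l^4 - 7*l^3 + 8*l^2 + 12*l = (l - 2)*(l^4 - 7*l^2 - 6*l) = (l - 3)*(l - 2)*(l^3 + 3*l^2 + 2*l) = (l - 3)*(l - 2)*(l + 2)*(l^2 + l) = (l - 3)*(l - 2)*(l + 1)*(l + 2)*(l)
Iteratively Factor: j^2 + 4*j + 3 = (j + 1)*(j + 3)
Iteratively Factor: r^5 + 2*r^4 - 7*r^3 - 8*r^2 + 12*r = (r + 2)*(r^4 - 7*r^2 + 6*r) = (r - 2)*(r + 2)*(r^3 + 2*r^2 - 3*r) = r*(r - 2)*(r + 2)*(r^2 + 2*r - 3) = r*(r - 2)*(r + 2)*(r + 3)*(r - 1)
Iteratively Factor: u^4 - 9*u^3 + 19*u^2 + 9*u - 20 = (u - 1)*(u^3 - 8*u^2 + 11*u + 20) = (u - 5)*(u - 1)*(u^2 - 3*u - 4) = (u - 5)*(u - 1)*(u + 1)*(u - 4)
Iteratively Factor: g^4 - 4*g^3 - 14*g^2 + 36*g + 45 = (g + 3)*(g^3 - 7*g^2 + 7*g + 15) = (g + 1)*(g + 3)*(g^2 - 8*g + 15) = (g - 5)*(g + 1)*(g + 3)*(g - 3)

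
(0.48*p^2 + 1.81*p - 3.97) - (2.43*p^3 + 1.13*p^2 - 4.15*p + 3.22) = -2.43*p^3 - 0.65*p^2 + 5.96*p - 7.19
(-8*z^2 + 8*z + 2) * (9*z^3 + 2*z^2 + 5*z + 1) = -72*z^5 + 56*z^4 - 6*z^3 + 36*z^2 + 18*z + 2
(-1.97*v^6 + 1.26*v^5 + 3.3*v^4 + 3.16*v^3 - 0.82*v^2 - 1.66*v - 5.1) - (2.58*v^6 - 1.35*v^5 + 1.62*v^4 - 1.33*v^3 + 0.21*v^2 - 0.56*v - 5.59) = -4.55*v^6 + 2.61*v^5 + 1.68*v^4 + 4.49*v^3 - 1.03*v^2 - 1.1*v + 0.49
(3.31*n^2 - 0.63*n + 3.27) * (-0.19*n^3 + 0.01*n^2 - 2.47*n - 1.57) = -0.6289*n^5 + 0.1528*n^4 - 8.8033*n^3 - 3.6079*n^2 - 7.0878*n - 5.1339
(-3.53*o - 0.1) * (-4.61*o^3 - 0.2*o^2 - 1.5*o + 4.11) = 16.2733*o^4 + 1.167*o^3 + 5.315*o^2 - 14.3583*o - 0.411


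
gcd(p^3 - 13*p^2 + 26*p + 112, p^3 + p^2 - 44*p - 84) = p^2 - 5*p - 14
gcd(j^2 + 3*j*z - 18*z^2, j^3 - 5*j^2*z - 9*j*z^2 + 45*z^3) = -j + 3*z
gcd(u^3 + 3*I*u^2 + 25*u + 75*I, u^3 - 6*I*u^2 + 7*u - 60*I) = u^2 - 2*I*u + 15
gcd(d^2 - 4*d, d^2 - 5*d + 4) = d - 4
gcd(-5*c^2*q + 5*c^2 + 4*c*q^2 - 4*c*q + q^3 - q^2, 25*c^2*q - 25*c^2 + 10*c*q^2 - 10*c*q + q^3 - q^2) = 5*c*q - 5*c + q^2 - q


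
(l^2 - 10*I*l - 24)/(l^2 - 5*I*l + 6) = (l - 4*I)/(l + I)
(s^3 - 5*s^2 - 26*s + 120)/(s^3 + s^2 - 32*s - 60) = (s - 4)/(s + 2)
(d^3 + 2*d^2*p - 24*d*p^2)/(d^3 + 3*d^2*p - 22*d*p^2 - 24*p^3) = d/(d + p)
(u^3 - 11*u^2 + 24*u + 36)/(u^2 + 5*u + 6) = (u^3 - 11*u^2 + 24*u + 36)/(u^2 + 5*u + 6)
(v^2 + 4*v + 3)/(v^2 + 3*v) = (v + 1)/v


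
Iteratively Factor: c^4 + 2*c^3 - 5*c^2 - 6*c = (c + 1)*(c^3 + c^2 - 6*c) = (c - 2)*(c + 1)*(c^2 + 3*c) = (c - 2)*(c + 1)*(c + 3)*(c)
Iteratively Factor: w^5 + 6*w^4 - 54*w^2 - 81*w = (w + 3)*(w^4 + 3*w^3 - 9*w^2 - 27*w) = w*(w + 3)*(w^3 + 3*w^2 - 9*w - 27) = w*(w - 3)*(w + 3)*(w^2 + 6*w + 9) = w*(w - 3)*(w + 3)^2*(w + 3)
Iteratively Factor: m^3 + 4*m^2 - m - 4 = (m - 1)*(m^2 + 5*m + 4) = (m - 1)*(m + 1)*(m + 4)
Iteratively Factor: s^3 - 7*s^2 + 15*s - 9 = (s - 1)*(s^2 - 6*s + 9) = (s - 3)*(s - 1)*(s - 3)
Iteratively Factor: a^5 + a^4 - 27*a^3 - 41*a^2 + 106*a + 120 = (a - 5)*(a^4 + 6*a^3 + 3*a^2 - 26*a - 24) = (a - 5)*(a - 2)*(a^3 + 8*a^2 + 19*a + 12) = (a - 5)*(a - 2)*(a + 3)*(a^2 + 5*a + 4) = (a - 5)*(a - 2)*(a + 3)*(a + 4)*(a + 1)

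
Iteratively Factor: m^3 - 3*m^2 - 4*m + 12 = (m - 2)*(m^2 - m - 6) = (m - 3)*(m - 2)*(m + 2)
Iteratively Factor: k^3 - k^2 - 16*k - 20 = (k - 5)*(k^2 + 4*k + 4) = (k - 5)*(k + 2)*(k + 2)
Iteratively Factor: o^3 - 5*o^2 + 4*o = (o - 1)*(o^2 - 4*o) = (o - 4)*(o - 1)*(o)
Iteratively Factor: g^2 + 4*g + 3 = (g + 1)*(g + 3)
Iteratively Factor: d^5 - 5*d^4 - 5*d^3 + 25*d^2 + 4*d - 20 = (d - 5)*(d^4 - 5*d^2 + 4) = (d - 5)*(d - 1)*(d^3 + d^2 - 4*d - 4) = (d - 5)*(d - 2)*(d - 1)*(d^2 + 3*d + 2) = (d - 5)*(d - 2)*(d - 1)*(d + 2)*(d + 1)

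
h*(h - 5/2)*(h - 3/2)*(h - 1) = h^4 - 5*h^3 + 31*h^2/4 - 15*h/4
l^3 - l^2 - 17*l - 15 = (l - 5)*(l + 1)*(l + 3)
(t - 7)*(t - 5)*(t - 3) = t^3 - 15*t^2 + 71*t - 105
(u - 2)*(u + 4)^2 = u^3 + 6*u^2 - 32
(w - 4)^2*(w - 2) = w^3 - 10*w^2 + 32*w - 32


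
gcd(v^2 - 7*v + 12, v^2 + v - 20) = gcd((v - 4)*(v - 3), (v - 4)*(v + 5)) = v - 4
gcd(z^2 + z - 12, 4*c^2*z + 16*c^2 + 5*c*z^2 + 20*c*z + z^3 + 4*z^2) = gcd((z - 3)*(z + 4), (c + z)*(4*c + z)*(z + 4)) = z + 4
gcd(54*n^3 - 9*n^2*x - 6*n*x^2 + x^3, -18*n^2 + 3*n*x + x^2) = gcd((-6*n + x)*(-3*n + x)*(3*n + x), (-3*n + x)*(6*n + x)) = -3*n + x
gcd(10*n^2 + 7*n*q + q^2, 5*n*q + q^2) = 5*n + q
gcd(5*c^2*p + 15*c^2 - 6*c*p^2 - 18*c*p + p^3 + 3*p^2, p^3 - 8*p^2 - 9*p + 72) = p + 3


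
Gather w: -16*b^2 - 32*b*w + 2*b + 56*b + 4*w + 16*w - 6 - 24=-16*b^2 + 58*b + w*(20 - 32*b) - 30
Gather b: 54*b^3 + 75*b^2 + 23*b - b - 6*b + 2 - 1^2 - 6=54*b^3 + 75*b^2 + 16*b - 5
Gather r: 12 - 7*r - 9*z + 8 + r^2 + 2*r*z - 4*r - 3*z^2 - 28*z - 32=r^2 + r*(2*z - 11) - 3*z^2 - 37*z - 12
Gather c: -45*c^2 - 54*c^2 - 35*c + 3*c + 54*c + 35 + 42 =-99*c^2 + 22*c + 77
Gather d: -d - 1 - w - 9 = -d - w - 10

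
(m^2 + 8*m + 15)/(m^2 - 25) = (m + 3)/(m - 5)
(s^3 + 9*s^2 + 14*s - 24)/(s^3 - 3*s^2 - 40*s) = (-s^3 - 9*s^2 - 14*s + 24)/(s*(-s^2 + 3*s + 40))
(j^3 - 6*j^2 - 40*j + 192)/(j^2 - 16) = (j^2 - 2*j - 48)/(j + 4)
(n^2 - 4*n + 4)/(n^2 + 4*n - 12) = (n - 2)/(n + 6)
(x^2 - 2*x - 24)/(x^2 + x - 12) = (x - 6)/(x - 3)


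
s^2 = s^2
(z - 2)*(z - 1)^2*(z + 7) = z^4 + 3*z^3 - 23*z^2 + 33*z - 14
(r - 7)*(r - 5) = r^2 - 12*r + 35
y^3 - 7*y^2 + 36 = (y - 6)*(y - 3)*(y + 2)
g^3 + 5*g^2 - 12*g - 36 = (g - 3)*(g + 2)*(g + 6)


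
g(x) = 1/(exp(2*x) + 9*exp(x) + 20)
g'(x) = (-2*exp(2*x) - 9*exp(x))/(exp(2*x) + 9*exp(x) + 20)^2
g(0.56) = 0.03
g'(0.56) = -0.01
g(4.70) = 0.00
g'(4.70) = -0.00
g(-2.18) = 0.05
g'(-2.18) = -0.00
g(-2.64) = 0.05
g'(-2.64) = -0.00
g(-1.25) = 0.04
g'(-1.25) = -0.01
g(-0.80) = 0.04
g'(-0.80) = -0.01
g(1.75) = 0.01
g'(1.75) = -0.01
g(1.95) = 0.01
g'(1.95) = -0.01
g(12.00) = 0.00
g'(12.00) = 0.00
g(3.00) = 0.00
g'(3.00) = 0.00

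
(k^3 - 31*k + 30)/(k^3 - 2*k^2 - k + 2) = (k^2 + k - 30)/(k^2 - k - 2)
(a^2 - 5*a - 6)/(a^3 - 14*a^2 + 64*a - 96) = (a + 1)/(a^2 - 8*a + 16)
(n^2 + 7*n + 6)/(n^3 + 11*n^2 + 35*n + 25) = (n + 6)/(n^2 + 10*n + 25)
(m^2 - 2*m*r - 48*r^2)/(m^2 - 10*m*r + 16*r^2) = (-m - 6*r)/(-m + 2*r)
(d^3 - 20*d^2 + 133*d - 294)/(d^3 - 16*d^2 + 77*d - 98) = (d - 6)/(d - 2)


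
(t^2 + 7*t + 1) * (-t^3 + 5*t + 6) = -t^5 - 7*t^4 + 4*t^3 + 41*t^2 + 47*t + 6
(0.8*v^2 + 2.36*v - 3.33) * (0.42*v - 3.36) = 0.336*v^3 - 1.6968*v^2 - 9.3282*v + 11.1888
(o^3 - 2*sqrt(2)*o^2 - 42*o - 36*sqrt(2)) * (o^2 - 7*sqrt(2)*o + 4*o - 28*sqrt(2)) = o^5 - 9*sqrt(2)*o^4 + 4*o^4 - 36*sqrt(2)*o^3 - 14*o^3 - 56*o^2 + 258*sqrt(2)*o^2 + 504*o + 1032*sqrt(2)*o + 2016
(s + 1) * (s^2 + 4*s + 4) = s^3 + 5*s^2 + 8*s + 4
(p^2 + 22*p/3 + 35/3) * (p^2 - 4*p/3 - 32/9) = p^4 + 6*p^3 - 5*p^2/3 - 1124*p/27 - 1120/27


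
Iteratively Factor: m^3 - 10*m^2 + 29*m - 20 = (m - 1)*(m^2 - 9*m + 20) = (m - 4)*(m - 1)*(m - 5)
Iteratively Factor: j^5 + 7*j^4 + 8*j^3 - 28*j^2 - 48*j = (j + 4)*(j^4 + 3*j^3 - 4*j^2 - 12*j) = (j - 2)*(j + 4)*(j^3 + 5*j^2 + 6*j) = j*(j - 2)*(j + 4)*(j^2 + 5*j + 6) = j*(j - 2)*(j + 3)*(j + 4)*(j + 2)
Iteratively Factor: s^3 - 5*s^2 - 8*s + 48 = (s - 4)*(s^2 - s - 12) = (s - 4)^2*(s + 3)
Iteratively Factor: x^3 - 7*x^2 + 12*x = (x - 3)*(x^2 - 4*x) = x*(x - 3)*(x - 4)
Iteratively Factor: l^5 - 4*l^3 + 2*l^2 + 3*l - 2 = (l + 2)*(l^4 - 2*l^3 + 2*l - 1) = (l - 1)*(l + 2)*(l^3 - l^2 - l + 1) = (l - 1)^2*(l + 2)*(l^2 - 1) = (l - 1)^2*(l + 1)*(l + 2)*(l - 1)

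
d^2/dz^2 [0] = 0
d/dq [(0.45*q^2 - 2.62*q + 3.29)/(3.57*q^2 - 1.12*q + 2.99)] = (8.8494*q^2 - 20.7996*q - 4.149)/(12.7449*q^4 - 7.9968*q^3 + 22.603*q^2 - 6.6976*q + 8.9401)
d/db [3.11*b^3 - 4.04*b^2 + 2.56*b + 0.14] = 9.33*b^2 - 8.08*b + 2.56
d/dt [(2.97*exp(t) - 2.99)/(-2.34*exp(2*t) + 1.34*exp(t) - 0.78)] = (6.9498*exp(2*t) - 13.9932*exp(t) + 1.69)*exp(t)/(5.4756*exp(4*t) - 6.2712*exp(3*t) + 5.446*exp(2*t) - 2.0904*exp(t) + 0.6084)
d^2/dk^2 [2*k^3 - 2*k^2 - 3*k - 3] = 12*k - 4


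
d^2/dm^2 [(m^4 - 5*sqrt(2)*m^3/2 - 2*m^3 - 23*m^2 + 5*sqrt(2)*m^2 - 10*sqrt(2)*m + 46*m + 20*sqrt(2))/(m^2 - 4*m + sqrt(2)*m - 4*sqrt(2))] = 2*(m^6 - 12*m^5 + 3*sqrt(2)*m^5 - 36*sqrt(2)*m^4 + 54*m^4 - 136*m^3 + 124*sqrt(2)*m^3 - 252*sqrt(2)*m^2 + 120*m^2 - 312*m + 72*sqrt(2)*m - 296*sqrt(2) - 208)/(m^6 - 12*m^5 + 3*sqrt(2)*m^5 - 36*sqrt(2)*m^4 + 54*m^4 - 136*m^3 + 146*sqrt(2)*m^3 - 216*sqrt(2)*m^2 + 288*m^2 - 384*m + 96*sqrt(2)*m - 128*sqrt(2))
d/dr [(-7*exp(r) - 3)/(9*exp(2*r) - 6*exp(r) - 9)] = (7*exp(2*r) + 6*exp(r) + 5)*exp(r)/(9*exp(4*r) - 12*exp(3*r) - 14*exp(2*r) + 12*exp(r) + 9)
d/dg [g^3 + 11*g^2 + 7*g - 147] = 3*g^2 + 22*g + 7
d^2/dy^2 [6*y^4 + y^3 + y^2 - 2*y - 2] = 72*y^2 + 6*y + 2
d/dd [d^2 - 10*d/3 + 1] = 2*d - 10/3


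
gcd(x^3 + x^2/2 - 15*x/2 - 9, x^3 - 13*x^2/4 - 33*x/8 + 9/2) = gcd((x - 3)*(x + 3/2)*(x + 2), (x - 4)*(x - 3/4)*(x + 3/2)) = x + 3/2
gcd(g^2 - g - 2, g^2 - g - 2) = g^2 - g - 2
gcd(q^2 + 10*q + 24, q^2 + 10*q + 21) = 1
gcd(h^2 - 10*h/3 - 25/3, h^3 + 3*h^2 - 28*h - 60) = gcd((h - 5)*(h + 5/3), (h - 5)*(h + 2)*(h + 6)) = h - 5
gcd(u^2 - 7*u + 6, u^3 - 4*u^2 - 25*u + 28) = u - 1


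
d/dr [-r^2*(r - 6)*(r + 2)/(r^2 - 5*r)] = (-2*r^3 + 19*r^2 - 40*r - 60)/(r^2 - 10*r + 25)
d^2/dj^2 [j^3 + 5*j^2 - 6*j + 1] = 6*j + 10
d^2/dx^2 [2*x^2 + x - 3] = 4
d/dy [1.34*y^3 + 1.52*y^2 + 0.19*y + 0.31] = 4.02*y^2 + 3.04*y + 0.19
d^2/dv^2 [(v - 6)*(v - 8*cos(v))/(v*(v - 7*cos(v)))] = (v^5*cos(v) - 2*v^4*sin(v) - 6*v^4*cos(v) + 7*v^4*cos(2*v)/2 - 21*v^4/2 + 24*v^3*sin(v) - 7*v^3*sin(2*v) - 2*v^3*cos(v) - 21*v^3*cos(2*v) + 51*v^3 + 288*v^2*cos(v) - 1008*v*cos(2*v) - 1008*v + 3528*cos(v) + 1176*cos(3*v))/(v^3*(v - 7*cos(v))^3)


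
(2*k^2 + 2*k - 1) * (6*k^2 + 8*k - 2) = 12*k^4 + 28*k^3 + 6*k^2 - 12*k + 2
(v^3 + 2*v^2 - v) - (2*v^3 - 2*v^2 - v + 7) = -v^3 + 4*v^2 - 7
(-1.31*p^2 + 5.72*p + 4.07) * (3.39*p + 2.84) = -4.4409*p^3 + 15.6704*p^2 + 30.0421*p + 11.5588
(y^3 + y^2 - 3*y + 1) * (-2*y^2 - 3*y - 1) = -2*y^5 - 5*y^4 + 2*y^3 + 6*y^2 - 1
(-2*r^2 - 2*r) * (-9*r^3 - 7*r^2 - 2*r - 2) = 18*r^5 + 32*r^4 + 18*r^3 + 8*r^2 + 4*r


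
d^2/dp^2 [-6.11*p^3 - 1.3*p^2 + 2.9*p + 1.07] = -36.66*p - 2.6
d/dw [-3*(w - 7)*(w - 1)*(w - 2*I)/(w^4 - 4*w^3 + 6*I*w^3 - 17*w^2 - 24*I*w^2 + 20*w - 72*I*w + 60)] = (3*w^6 + w^5*(-48 - 12*I) + w^4*(246 + 96*I) + w^3*(-864 + 132*I) + w^2*(1923 - 2424*I) + w*(864 + 2148*I) - 4284 - 3720*I)/(w^8 + w^7*(-8 + 12*I) + w^6*(-54 - 96*I) + w^5*(464 - 156*I) + w^4*(537 + 1632*I) + w^3*(-4616 + 2208*I) + w^2*(-6824 - 5760*I) + w*(2400 - 8640*I) + 3600)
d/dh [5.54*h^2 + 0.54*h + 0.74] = 11.08*h + 0.54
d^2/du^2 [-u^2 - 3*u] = -2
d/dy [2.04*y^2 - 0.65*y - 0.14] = 4.08*y - 0.65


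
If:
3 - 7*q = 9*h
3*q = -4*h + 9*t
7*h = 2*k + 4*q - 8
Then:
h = 63*t - 9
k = 765*t/2 - 103/2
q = 12 - 81*t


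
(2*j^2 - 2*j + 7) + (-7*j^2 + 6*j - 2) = -5*j^2 + 4*j + 5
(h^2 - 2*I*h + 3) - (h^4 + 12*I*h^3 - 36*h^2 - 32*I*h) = -h^4 - 12*I*h^3 + 37*h^2 + 30*I*h + 3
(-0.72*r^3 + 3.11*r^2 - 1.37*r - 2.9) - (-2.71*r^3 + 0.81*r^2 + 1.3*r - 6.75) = 1.99*r^3 + 2.3*r^2 - 2.67*r + 3.85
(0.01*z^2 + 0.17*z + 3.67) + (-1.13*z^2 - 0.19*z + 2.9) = -1.12*z^2 - 0.02*z + 6.57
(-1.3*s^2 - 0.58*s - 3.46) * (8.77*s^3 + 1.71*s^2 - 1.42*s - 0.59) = -11.401*s^5 - 7.3096*s^4 - 29.49*s^3 - 4.326*s^2 + 5.2554*s + 2.0414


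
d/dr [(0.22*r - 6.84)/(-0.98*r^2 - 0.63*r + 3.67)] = (0.2156*r^2 - 13.4064*r - 3.5018)/(0.9604*r^4 + 1.2348*r^3 - 6.7963*r^2 - 4.6242*r + 13.4689)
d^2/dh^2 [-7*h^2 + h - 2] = -14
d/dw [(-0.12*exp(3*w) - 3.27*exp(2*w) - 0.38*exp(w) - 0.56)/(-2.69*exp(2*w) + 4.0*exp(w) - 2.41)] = (0.3228*exp(4*w) - 0.960000000000001*exp(3*w) - 13.2346*exp(2*w) + 12.7486*exp(w) + 3.1558)*exp(w)/(7.2361*exp(4*w) - 21.52*exp(3*w) + 28.9658*exp(2*w) - 19.28*exp(w) + 5.8081)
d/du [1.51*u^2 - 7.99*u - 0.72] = 3.02*u - 7.99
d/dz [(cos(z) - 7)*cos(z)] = (7 - 2*cos(z))*sin(z)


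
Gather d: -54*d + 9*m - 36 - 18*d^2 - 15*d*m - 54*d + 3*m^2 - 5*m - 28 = -18*d^2 + d*(-15*m - 108) + 3*m^2 + 4*m - 64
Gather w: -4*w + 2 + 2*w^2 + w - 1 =2*w^2 - 3*w + 1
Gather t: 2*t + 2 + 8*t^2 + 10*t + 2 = 8*t^2 + 12*t + 4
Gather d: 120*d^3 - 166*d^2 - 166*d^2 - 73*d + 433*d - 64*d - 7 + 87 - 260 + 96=120*d^3 - 332*d^2 + 296*d - 84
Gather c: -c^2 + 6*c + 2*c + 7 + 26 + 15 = -c^2 + 8*c + 48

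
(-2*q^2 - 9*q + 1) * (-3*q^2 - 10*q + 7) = 6*q^4 + 47*q^3 + 73*q^2 - 73*q + 7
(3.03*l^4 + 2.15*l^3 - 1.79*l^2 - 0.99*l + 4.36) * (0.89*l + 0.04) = 2.6967*l^5 + 2.0347*l^4 - 1.5071*l^3 - 0.9527*l^2 + 3.8408*l + 0.1744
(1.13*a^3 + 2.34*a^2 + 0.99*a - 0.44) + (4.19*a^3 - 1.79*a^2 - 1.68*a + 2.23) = 5.32*a^3 + 0.55*a^2 - 0.69*a + 1.79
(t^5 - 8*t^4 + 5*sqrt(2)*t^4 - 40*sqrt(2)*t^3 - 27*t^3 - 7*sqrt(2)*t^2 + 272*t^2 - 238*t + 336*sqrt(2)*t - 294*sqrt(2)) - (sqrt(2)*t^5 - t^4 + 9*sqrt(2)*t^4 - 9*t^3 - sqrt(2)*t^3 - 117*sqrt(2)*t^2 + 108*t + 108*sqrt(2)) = -sqrt(2)*t^5 + t^5 - 7*t^4 - 4*sqrt(2)*t^4 - 39*sqrt(2)*t^3 - 18*t^3 + 110*sqrt(2)*t^2 + 272*t^2 - 346*t + 336*sqrt(2)*t - 402*sqrt(2)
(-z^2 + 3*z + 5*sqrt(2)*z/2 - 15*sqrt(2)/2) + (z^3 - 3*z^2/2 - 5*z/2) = z^3 - 5*z^2/2 + z/2 + 5*sqrt(2)*z/2 - 15*sqrt(2)/2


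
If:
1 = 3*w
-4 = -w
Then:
No Solution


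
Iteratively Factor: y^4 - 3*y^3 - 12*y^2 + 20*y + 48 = (y + 2)*(y^3 - 5*y^2 - 2*y + 24) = (y - 4)*(y + 2)*(y^2 - y - 6) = (y - 4)*(y + 2)^2*(y - 3)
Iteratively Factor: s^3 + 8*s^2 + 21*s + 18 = (s + 3)*(s^2 + 5*s + 6) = (s + 2)*(s + 3)*(s + 3)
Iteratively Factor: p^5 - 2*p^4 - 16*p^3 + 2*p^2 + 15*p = (p + 3)*(p^4 - 5*p^3 - p^2 + 5*p) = (p - 1)*(p + 3)*(p^3 - 4*p^2 - 5*p) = (p - 1)*(p + 1)*(p + 3)*(p^2 - 5*p) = (p - 5)*(p - 1)*(p + 1)*(p + 3)*(p)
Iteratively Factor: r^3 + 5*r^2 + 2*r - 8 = (r + 4)*(r^2 + r - 2) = (r + 2)*(r + 4)*(r - 1)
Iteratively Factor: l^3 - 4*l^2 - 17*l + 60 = (l + 4)*(l^2 - 8*l + 15) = (l - 5)*(l + 4)*(l - 3)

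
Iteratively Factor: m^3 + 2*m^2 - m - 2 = (m + 1)*(m^2 + m - 2) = (m + 1)*(m + 2)*(m - 1)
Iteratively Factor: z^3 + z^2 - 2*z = (z + 2)*(z^2 - z) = (z - 1)*(z + 2)*(z)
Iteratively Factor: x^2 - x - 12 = (x - 4)*(x + 3)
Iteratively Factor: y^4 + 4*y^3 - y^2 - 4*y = (y + 1)*(y^3 + 3*y^2 - 4*y) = (y - 1)*(y + 1)*(y^2 + 4*y) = y*(y - 1)*(y + 1)*(y + 4)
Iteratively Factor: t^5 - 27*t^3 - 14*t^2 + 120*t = (t - 2)*(t^4 + 2*t^3 - 23*t^2 - 60*t) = (t - 2)*(t + 3)*(t^3 - t^2 - 20*t) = t*(t - 2)*(t + 3)*(t^2 - t - 20) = t*(t - 5)*(t - 2)*(t + 3)*(t + 4)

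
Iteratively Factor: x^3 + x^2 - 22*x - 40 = (x + 2)*(x^2 - x - 20) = (x - 5)*(x + 2)*(x + 4)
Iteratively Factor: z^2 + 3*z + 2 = (z + 1)*(z + 2)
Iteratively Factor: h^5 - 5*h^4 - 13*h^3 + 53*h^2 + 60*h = (h + 3)*(h^4 - 8*h^3 + 11*h^2 + 20*h) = (h - 5)*(h + 3)*(h^3 - 3*h^2 - 4*h) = (h - 5)*(h + 1)*(h + 3)*(h^2 - 4*h) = (h - 5)*(h - 4)*(h + 1)*(h + 3)*(h)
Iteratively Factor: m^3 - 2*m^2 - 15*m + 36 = (m + 4)*(m^2 - 6*m + 9) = (m - 3)*(m + 4)*(m - 3)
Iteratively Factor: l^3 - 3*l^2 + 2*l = (l)*(l^2 - 3*l + 2) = l*(l - 1)*(l - 2)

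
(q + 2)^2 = q^2 + 4*q + 4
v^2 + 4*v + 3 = (v + 1)*(v + 3)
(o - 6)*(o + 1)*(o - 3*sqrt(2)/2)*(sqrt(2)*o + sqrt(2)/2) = sqrt(2)*o^4 - 9*sqrt(2)*o^3/2 - 3*o^3 - 17*sqrt(2)*o^2/2 + 27*o^2/2 - 3*sqrt(2)*o + 51*o/2 + 9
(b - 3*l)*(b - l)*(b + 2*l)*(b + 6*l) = b^4 + 4*b^3*l - 17*b^2*l^2 - 24*b*l^3 + 36*l^4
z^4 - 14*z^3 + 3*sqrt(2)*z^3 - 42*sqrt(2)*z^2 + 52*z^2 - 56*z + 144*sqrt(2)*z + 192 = (z - 8)*(z - 6)*(z + sqrt(2))*(z + 2*sqrt(2))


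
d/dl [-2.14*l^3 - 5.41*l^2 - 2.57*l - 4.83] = -6.42*l^2 - 10.82*l - 2.57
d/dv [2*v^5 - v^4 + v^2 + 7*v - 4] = 10*v^4 - 4*v^3 + 2*v + 7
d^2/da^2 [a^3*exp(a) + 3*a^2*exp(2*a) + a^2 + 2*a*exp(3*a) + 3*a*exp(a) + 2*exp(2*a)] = a^3*exp(a) + 12*a^2*exp(2*a) + 6*a^2*exp(a) + 18*a*exp(3*a) + 24*a*exp(2*a) + 9*a*exp(a) + 12*exp(3*a) + 14*exp(2*a) + 6*exp(a) + 2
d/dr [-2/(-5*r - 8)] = -10/(5*r + 8)^2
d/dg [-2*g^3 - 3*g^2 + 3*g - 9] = -6*g^2 - 6*g + 3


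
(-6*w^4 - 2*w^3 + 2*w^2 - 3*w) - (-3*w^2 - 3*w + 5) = -6*w^4 - 2*w^3 + 5*w^2 - 5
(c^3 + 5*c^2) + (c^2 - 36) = c^3 + 6*c^2 - 36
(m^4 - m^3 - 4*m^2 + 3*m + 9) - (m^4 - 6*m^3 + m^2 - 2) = 5*m^3 - 5*m^2 + 3*m + 11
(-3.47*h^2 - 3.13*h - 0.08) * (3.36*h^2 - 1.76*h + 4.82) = -11.6592*h^4 - 4.4096*h^3 - 11.4854*h^2 - 14.9458*h - 0.3856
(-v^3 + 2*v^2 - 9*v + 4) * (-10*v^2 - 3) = 10*v^5 - 20*v^4 + 93*v^3 - 46*v^2 + 27*v - 12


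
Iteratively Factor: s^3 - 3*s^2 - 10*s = (s)*(s^2 - 3*s - 10) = s*(s + 2)*(s - 5)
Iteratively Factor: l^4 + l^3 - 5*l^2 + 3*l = (l + 3)*(l^3 - 2*l^2 + l) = (l - 1)*(l + 3)*(l^2 - l) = l*(l - 1)*(l + 3)*(l - 1)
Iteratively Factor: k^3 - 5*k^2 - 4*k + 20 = (k - 2)*(k^2 - 3*k - 10) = (k - 2)*(k + 2)*(k - 5)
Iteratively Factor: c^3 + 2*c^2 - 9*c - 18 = (c + 2)*(c^2 - 9) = (c + 2)*(c + 3)*(c - 3)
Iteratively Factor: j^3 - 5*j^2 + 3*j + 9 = (j + 1)*(j^2 - 6*j + 9) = (j - 3)*(j + 1)*(j - 3)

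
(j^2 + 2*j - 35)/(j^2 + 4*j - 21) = (j - 5)/(j - 3)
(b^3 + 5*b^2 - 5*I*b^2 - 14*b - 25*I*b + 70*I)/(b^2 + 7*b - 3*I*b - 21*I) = (b^2 - b*(2 + 5*I) + 10*I)/(b - 3*I)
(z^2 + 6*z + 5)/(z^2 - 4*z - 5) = (z + 5)/(z - 5)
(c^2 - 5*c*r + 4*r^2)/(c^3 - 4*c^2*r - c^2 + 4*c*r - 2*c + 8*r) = (c - r)/(c^2 - c - 2)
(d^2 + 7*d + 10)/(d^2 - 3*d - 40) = (d + 2)/(d - 8)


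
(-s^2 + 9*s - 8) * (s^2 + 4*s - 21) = -s^4 + 5*s^3 + 49*s^2 - 221*s + 168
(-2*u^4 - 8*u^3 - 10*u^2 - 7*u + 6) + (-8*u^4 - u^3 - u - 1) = -10*u^4 - 9*u^3 - 10*u^2 - 8*u + 5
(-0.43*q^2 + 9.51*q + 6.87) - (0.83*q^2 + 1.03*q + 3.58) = -1.26*q^2 + 8.48*q + 3.29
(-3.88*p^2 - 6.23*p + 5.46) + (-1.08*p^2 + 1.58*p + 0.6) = -4.96*p^2 - 4.65*p + 6.06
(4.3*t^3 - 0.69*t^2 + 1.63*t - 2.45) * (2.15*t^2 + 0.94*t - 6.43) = 9.245*t^5 + 2.5585*t^4 - 24.7931*t^3 + 0.701399999999999*t^2 - 12.7839*t + 15.7535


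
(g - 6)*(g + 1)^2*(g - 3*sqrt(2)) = g^4 - 3*sqrt(2)*g^3 - 4*g^3 - 11*g^2 + 12*sqrt(2)*g^2 - 6*g + 33*sqrt(2)*g + 18*sqrt(2)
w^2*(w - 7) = w^3 - 7*w^2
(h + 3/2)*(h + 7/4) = h^2 + 13*h/4 + 21/8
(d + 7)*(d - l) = d^2 - d*l + 7*d - 7*l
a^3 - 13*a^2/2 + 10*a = a*(a - 4)*(a - 5/2)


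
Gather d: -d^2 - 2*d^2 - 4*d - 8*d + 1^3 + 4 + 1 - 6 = -3*d^2 - 12*d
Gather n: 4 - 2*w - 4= -2*w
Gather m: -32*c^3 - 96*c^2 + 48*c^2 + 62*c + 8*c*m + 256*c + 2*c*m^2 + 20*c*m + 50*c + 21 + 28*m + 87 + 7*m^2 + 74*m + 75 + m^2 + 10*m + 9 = -32*c^3 - 48*c^2 + 368*c + m^2*(2*c + 8) + m*(28*c + 112) + 192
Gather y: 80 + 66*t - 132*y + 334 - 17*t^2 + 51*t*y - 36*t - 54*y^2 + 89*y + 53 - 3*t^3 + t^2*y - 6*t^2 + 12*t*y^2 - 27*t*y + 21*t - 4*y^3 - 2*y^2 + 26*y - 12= -3*t^3 - 23*t^2 + 51*t - 4*y^3 + y^2*(12*t - 56) + y*(t^2 + 24*t - 17) + 455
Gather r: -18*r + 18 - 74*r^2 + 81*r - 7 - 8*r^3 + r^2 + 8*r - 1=-8*r^3 - 73*r^2 + 71*r + 10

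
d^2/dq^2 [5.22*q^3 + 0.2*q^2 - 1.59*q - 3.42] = 31.32*q + 0.4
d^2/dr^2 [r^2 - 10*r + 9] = 2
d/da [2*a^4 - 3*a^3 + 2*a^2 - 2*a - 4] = 8*a^3 - 9*a^2 + 4*a - 2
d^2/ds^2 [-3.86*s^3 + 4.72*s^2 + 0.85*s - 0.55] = 9.44 - 23.16*s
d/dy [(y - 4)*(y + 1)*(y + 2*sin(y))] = (y - 4)*(y + 1)*(2*cos(y) + 1) + (y - 4)*(y + 2*sin(y)) + (y + 1)*(y + 2*sin(y))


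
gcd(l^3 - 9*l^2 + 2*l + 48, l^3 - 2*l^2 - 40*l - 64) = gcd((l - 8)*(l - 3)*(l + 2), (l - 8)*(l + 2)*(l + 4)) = l^2 - 6*l - 16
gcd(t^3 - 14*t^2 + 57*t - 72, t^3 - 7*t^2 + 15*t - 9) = t^2 - 6*t + 9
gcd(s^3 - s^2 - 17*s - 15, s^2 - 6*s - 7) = s + 1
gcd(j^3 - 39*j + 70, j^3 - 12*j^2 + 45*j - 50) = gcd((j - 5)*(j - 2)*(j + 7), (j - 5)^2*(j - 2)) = j^2 - 7*j + 10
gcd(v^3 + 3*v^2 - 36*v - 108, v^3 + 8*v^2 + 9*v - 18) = v^2 + 9*v + 18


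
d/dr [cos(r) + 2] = -sin(r)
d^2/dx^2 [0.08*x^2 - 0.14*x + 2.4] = 0.160000000000000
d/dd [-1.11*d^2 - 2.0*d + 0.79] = -2.22*d - 2.0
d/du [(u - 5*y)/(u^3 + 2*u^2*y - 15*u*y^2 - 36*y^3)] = (-2*u^2 + 19*u*y - 37*y^2)/(u^5 + u^4*y - 29*u^3*y^2 - 45*u^2*y^3 + 216*u*y^4 + 432*y^5)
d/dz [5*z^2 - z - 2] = 10*z - 1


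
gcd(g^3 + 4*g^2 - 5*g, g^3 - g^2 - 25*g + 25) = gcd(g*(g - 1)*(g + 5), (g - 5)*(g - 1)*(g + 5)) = g^2 + 4*g - 5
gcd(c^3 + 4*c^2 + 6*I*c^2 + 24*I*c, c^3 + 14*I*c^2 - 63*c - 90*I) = c + 6*I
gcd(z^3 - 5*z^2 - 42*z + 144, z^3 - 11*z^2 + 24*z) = z^2 - 11*z + 24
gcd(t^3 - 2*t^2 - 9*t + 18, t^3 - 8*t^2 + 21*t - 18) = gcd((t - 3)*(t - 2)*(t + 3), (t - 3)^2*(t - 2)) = t^2 - 5*t + 6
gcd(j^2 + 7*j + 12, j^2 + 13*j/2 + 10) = j + 4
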